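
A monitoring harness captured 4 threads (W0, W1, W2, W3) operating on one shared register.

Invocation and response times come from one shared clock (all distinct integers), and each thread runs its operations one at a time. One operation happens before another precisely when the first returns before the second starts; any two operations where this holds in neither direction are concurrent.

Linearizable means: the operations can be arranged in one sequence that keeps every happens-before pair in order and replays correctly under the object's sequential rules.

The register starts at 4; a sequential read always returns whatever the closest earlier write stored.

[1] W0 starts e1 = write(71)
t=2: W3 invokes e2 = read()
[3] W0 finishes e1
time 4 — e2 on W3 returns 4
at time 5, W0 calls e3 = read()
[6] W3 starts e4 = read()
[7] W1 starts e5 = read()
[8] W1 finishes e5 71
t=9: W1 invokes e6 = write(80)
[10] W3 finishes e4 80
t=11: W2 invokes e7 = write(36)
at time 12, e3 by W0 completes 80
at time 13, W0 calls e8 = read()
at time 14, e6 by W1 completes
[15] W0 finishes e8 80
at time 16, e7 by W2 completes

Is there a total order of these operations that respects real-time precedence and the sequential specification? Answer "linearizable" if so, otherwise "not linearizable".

linearizable

one valid linearization: e2, e1, e5, e6, e3, e4, e8, e7
after step 1 (e2 read() → 4): value 4
after step 2 (e1 write(71)): value 71
after step 3 (e5 read() → 71): value 71
after step 4 (e6 write(80)): value 80
after step 5 (e3 read() → 80): value 80
after step 6 (e4 read() → 80): value 80
after step 7 (e8 read() → 80): value 80
after step 8 (e7 write(36)): value 36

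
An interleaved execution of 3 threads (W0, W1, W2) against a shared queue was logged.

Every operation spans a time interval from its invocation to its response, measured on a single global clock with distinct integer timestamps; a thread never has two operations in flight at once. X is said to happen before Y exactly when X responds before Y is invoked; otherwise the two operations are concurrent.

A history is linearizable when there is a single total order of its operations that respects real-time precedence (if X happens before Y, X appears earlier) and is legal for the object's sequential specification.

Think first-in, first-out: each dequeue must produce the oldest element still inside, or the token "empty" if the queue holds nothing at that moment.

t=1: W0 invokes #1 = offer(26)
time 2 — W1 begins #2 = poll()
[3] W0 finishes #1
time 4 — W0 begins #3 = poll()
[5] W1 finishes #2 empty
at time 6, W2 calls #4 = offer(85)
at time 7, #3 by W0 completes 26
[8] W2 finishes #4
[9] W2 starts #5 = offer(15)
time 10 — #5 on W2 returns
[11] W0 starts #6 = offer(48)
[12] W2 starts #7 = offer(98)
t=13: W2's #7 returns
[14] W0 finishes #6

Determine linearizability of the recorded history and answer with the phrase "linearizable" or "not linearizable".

linearizable

witness order: #1, #3, #2, #4, #5, #6, #7
step 1: #1 offer(26) — queue <26>
step 2: #3 poll() → 26 — queue <>
step 3: #2 poll() → empty — queue <>
step 4: #4 offer(85) — queue <85>
step 5: #5 offer(15) — queue <85,15>
step 6: #6 offer(48) — queue <85,15,48>
step 7: #7 offer(98) — queue <85,15,48,98>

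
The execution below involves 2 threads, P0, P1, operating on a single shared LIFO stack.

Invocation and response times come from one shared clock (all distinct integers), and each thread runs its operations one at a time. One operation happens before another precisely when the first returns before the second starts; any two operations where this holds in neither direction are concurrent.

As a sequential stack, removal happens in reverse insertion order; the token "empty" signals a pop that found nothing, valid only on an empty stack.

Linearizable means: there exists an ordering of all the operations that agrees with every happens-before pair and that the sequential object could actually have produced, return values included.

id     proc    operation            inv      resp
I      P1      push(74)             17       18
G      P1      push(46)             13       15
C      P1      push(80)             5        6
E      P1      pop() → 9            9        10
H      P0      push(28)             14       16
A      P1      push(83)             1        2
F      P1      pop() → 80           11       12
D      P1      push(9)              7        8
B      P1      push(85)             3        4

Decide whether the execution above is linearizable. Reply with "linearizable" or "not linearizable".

linearizable

one valid linearization: A, B, C, D, E, F, G, H, I
1. A push(83), leaving stack <83>
2. B push(85), leaving stack <83,85>
3. C push(80), leaving stack <83,85,80>
4. D push(9), leaving stack <83,85,80,9>
5. E pop() → 9, leaving stack <83,85,80>
6. F pop() → 80, leaving stack <83,85>
7. G push(46), leaving stack <83,85,46>
8. H push(28), leaving stack <83,85,46,28>
9. I push(74), leaving stack <83,85,46,28,74>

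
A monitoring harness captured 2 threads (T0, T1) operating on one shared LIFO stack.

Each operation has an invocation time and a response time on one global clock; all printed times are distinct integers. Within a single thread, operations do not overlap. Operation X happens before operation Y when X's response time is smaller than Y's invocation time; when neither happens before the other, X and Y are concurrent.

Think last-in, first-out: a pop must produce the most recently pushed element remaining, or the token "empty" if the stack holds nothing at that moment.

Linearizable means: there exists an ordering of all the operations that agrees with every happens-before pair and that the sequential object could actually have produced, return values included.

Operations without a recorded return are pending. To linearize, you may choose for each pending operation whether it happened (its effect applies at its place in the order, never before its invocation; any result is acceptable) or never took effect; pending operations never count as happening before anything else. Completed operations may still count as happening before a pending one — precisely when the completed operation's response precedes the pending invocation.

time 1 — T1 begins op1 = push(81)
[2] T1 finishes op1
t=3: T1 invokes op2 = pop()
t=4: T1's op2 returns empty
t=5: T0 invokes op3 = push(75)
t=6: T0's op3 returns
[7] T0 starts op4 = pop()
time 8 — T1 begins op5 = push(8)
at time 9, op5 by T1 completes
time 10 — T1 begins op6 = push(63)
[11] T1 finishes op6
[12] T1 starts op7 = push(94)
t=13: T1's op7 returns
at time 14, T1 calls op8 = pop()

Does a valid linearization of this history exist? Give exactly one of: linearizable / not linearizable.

not linearizable

already the first 4 events (up to op2's response at time 4) admit no linearization; the first 3 still do
the completed operations (2 total) allow one real-time order; the LIFO stack replay rejects it
take op1, op2: step 2 already fails, because op2 pop() → empty cannot occur there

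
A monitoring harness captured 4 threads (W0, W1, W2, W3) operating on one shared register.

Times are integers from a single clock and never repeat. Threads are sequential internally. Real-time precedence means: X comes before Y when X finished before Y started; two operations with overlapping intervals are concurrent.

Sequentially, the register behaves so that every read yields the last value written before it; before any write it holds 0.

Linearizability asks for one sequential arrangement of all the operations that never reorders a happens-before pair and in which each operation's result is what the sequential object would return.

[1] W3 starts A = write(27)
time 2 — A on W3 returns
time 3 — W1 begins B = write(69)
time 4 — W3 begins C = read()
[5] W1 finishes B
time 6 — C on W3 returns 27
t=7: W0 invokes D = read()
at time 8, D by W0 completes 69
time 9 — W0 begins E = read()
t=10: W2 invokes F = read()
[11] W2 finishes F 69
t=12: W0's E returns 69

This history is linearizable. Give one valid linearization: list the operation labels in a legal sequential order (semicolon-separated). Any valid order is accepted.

1. A write(27), leaving value 27
2. C read() → 27, leaving value 27
3. B write(69), leaving value 69
4. D read() → 69, leaving value 69
5. E read() → 69, leaving value 69
6. F read() → 69, leaving value 69

A; C; B; D; E; F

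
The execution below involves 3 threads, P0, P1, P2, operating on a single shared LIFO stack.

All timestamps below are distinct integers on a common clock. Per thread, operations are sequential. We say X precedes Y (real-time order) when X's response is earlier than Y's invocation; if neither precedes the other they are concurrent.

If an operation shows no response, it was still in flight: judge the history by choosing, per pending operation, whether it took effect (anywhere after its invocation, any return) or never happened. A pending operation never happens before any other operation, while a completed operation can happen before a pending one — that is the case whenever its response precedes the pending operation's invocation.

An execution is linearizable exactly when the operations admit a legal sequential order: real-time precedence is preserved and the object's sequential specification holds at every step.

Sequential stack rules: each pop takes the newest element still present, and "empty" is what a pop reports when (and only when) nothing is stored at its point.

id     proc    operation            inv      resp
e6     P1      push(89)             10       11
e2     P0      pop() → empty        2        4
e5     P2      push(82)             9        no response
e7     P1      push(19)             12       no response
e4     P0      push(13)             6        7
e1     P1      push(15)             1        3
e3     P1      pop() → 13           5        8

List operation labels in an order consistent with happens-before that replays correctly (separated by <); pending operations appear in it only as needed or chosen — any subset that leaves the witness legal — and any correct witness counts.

step 1: e2 pop() → empty — stack <>
step 2: e1 push(15) — stack <15>
step 3: e4 push(13) — stack <15,13>
step 4: e3 pop() → 13 — stack <15>
step 5: e5 push(82) (pending, included) — stack <15,82>
step 6: e6 push(89) — stack <15,82,89>

e2 < e1 < e4 < e3 < e5 < e6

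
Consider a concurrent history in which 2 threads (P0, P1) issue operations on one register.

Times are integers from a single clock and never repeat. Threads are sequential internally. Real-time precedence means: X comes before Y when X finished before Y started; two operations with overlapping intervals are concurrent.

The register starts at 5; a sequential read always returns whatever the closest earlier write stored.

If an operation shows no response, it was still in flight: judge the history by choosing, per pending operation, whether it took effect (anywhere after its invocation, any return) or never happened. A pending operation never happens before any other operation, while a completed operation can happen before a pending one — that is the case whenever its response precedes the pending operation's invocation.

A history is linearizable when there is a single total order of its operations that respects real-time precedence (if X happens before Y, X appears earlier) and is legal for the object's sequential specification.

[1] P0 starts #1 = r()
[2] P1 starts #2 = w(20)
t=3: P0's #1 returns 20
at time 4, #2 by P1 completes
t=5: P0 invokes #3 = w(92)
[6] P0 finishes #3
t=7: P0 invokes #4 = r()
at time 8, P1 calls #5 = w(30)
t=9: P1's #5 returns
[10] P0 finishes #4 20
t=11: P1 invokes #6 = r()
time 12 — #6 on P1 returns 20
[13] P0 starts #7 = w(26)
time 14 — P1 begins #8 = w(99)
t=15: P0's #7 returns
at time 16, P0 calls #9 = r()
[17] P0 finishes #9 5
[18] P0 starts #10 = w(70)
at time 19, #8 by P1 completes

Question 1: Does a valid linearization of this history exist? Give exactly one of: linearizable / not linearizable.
events 1..9 are fine; event 10 — the response of #4 at time 10 — makes the prefix non-linearizable
no legal order exists: 4 real-time-consistent candidates over 5 completed register operations, all rejected
e.g. #1, #2, #3, #4, #5: illegal at step 1, since #1 r() → 20 cannot apply there
e.g. #1, #2, #3, #5, #4: illegal at step 1, since #1 r() → 20 cannot apply there

not linearizable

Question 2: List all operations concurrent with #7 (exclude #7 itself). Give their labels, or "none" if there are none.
#7 runs from 13 to 15; window-overlapping ops are concurrent
#1 [1,3]: before
#2 [2,4]: before
#3 [5,6]: before
#4 [7,10]: before
#5 [8,9]: before
#6 [11,12]: before
#8 [14,19]: concurrent
#9 [16,17]: after
#10 [18,…): after

#8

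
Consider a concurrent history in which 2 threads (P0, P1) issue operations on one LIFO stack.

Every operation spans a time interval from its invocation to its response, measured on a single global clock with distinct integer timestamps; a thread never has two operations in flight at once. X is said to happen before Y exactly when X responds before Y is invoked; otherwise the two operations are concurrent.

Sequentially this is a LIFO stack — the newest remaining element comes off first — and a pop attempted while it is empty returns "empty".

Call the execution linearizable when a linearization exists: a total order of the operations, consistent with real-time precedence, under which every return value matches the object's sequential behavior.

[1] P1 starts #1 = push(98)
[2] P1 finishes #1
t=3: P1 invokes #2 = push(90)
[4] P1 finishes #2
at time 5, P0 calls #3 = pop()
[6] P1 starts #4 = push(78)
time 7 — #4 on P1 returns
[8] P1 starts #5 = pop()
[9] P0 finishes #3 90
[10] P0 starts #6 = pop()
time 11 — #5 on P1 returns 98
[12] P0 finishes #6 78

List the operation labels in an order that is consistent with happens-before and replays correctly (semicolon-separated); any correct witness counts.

1. #1 push(98), leaving stack <98>
2. #2 push(90), leaving stack <98,90>
3. #3 pop() → 90, leaving stack <98>
4. #4 push(78), leaving stack <98,78>
5. #6 pop() → 78, leaving stack <98>
6. #5 pop() → 98, leaving stack <>

#1; #2; #3; #4; #6; #5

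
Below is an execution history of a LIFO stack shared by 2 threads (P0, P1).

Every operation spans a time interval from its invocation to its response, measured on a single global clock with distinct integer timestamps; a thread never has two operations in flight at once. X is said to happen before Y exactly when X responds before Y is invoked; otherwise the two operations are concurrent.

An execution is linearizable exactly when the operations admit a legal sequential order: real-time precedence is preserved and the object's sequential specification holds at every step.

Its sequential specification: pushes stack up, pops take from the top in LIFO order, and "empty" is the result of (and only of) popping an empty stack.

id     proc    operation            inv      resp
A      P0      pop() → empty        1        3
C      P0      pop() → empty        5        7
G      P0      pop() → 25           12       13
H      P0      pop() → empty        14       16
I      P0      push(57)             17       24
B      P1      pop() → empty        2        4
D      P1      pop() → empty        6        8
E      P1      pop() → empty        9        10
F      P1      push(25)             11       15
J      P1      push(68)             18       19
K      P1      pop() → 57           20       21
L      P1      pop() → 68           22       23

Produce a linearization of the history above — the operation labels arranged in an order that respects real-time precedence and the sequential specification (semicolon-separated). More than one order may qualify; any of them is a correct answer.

A; B; C; D; E; F; G; H; J; I; K; L

after step 1 (A pop() → empty): stack <>
after step 2 (B pop() → empty): stack <>
after step 3 (C pop() → empty): stack <>
after step 4 (D pop() → empty): stack <>
after step 5 (E pop() → empty): stack <>
after step 6 (F push(25)): stack <25>
after step 7 (G pop() → 25): stack <>
after step 8 (H pop() → empty): stack <>
after step 9 (J push(68)): stack <68>
after step 10 (I push(57)): stack <68,57>
after step 11 (K pop() → 57): stack <68>
after step 12 (L pop() → 68): stack <>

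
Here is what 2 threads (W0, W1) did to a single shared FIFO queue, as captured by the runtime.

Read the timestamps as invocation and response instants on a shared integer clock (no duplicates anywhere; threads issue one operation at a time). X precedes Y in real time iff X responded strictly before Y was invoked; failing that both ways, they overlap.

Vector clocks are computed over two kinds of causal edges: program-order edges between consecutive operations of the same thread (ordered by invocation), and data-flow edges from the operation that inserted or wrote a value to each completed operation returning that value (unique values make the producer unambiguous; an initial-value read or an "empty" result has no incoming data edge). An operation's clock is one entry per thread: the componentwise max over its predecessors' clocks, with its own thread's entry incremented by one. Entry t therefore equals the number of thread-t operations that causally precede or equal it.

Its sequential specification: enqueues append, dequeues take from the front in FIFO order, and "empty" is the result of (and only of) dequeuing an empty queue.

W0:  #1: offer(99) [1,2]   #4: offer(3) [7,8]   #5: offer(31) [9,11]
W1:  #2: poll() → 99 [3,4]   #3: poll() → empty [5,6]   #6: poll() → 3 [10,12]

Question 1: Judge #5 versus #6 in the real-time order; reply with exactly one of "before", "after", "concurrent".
#5 spans [9,11], #6 spans [10,12]
the intervals overlap in both directions

concurrent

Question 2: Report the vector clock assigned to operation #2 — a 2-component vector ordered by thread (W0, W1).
#1 (invocation 1): nothing precedes it; W0's component alone gives (1, 0)
from VC(#1)=(1, 0), #2 (invoked 3) maxes components and bumps W1 → (1, 1)
from VC(#1)=(1, 0), #4 (invoked 7) maxes components and bumps W0 → (2, 0)
from VC(#2)=(1, 1), #3 (invoked 5) maxes components and bumps W1 → (1, 2)
from VC(#4)=(2, 0), #5 (invoked 9) maxes components and bumps W0 → (3, 0)
from VC(#3)=(1, 2), VC(#4)=(2, 0), #6 (invoked 10) maxes components and bumps W1 → (2, 3)
target: VC(#2) = (1, 1)

(1, 1)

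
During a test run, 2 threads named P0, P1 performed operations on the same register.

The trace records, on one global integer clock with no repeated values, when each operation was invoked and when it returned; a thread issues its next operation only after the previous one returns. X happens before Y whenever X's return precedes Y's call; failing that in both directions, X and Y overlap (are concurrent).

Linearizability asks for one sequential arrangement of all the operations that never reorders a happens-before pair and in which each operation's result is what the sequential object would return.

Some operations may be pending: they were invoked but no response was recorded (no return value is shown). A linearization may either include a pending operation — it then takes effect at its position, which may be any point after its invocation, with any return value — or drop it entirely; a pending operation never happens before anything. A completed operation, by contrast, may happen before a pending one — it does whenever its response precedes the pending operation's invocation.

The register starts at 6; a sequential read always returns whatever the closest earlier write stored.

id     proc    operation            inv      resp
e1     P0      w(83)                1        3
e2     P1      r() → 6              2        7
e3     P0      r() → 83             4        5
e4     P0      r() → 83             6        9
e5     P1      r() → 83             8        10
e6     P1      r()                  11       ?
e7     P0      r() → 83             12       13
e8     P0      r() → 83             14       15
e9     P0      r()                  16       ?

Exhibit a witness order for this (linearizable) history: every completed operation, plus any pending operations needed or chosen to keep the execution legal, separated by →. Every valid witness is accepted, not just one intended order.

e2 → e1 → e3 → e4 → e5 → e6 → e7 → e8

step 1: e2 r() → 6 — value 6
step 2: e1 w(83) — value 83
step 3: e3 r() → 83 — value 83
step 4: e4 r() → 83 — value 83
step 5: e5 r() → 83 — value 83
step 6: e6 r() (pending, included) — value 83
step 7: e7 r() → 83 — value 83
step 8: e8 r() → 83 — value 83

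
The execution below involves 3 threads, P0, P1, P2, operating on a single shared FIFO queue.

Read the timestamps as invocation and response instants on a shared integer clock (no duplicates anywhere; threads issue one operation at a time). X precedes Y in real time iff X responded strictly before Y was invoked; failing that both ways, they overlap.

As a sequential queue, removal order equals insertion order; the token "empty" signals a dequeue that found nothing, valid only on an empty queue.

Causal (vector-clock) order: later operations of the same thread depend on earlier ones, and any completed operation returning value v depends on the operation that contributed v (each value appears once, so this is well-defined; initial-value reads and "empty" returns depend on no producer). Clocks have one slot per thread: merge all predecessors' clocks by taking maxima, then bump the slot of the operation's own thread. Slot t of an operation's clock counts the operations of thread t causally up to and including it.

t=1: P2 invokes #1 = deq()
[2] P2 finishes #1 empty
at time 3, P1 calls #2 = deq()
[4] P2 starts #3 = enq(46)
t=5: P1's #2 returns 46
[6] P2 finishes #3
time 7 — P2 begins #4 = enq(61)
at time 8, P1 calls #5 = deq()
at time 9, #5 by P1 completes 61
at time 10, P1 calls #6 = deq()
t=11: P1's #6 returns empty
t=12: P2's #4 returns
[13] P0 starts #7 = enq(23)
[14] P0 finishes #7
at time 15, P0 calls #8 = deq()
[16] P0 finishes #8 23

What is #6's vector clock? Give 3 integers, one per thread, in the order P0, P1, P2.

(0, 3, 3)

invoked at 1, #1 has no predecessors; its own P2 bump gives (0, 0, 1)
invoked at 13, #7 has no predecessors; its own P0 bump gives (1, 0, 0)
from VC(#1)=(0, 0, 1), #3 (invoked 4) maxes components and bumps P2 → (0, 0, 2)
from VC(#7)=(1, 0, 0), #8 (invoked 15) maxes components and bumps P0 → (2, 0, 0)
from VC(#3)=(0, 0, 2), #4 (invoked 7) maxes components and bumps P2 → (0, 0, 3)
from VC(#3)=(0, 0, 2), #2 (invoked 3) maxes components and bumps P1 → (0, 1, 2)
from VC(#2)=(0, 1, 2), VC(#4)=(0, 0, 3), #5 (invoked 8) maxes components and bumps P1 → (0, 2, 3)
from VC(#5)=(0, 2, 3), #6 (invoked 10) maxes components and bumps P1 → (0, 3, 3)
target: VC(#6) = (0, 3, 3)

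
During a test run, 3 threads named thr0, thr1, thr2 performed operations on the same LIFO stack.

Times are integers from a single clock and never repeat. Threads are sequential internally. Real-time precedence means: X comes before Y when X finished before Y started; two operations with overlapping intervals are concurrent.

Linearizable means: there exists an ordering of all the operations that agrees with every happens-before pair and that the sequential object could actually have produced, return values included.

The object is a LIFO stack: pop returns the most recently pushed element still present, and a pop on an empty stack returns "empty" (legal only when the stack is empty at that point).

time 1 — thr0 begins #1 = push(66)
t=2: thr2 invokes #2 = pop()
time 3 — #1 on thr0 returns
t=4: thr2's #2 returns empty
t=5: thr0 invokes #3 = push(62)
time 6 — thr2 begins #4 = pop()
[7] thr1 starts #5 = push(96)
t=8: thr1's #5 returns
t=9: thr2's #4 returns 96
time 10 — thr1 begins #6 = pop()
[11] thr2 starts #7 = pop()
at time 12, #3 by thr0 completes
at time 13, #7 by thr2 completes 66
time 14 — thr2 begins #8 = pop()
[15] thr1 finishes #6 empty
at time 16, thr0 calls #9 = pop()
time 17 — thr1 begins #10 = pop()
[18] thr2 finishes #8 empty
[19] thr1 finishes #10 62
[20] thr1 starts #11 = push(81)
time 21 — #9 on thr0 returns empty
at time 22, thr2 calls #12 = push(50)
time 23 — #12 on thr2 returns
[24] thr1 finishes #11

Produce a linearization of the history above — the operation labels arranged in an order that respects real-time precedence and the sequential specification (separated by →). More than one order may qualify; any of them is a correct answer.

1. #2 pop() → empty, leaving stack <>
2. #1 push(66), leaving stack <66>
3. #5 push(96), leaving stack <66,96>
4. #4 pop() → 96, leaving stack <66>
5. #7 pop() → 66, leaving stack <>
6. #6 pop() → empty, leaving stack <>
7. #3 push(62), leaving stack <62>
8. #10 pop() → 62, leaving stack <>
9. #8 pop() → empty, leaving stack <>
10. #9 pop() → empty, leaving stack <>
11. #11 push(81), leaving stack <81>
12. #12 push(50), leaving stack <81,50>

#2 → #1 → #5 → #4 → #7 → #6 → #3 → #10 → #8 → #9 → #11 → #12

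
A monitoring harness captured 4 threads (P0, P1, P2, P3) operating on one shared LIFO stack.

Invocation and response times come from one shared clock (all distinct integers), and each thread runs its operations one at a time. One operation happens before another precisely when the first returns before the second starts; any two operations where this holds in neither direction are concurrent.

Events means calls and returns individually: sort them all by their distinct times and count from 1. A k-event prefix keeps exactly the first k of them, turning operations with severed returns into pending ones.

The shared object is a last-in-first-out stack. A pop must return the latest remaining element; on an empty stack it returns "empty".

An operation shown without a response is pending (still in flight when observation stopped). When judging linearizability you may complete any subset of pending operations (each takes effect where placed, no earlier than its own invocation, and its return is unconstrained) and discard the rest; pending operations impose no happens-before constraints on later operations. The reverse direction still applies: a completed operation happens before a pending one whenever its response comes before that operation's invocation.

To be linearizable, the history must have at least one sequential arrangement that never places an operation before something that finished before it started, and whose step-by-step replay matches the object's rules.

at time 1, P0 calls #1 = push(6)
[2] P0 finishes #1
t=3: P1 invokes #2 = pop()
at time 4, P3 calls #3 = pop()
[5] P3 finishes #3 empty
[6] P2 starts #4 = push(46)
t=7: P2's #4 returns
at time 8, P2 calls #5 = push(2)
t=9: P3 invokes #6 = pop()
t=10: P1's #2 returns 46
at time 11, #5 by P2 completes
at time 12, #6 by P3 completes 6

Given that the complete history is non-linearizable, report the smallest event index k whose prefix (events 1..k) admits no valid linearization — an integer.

one valid order for events 1..9 is #1, #2, #3, #4:
step 1: #1 push(6) — stack <6>
step 2: #2 pop() (pending, included) — stack <>
step 3: #3 pop() → empty — stack <>
step 4: #4 push(46) — stack <46>
adding event 10 (#2 responds at 10) leaves no legal real-time order
completion choices over the 2 pending operations (#5, #6) were checked; none helps
one such order, #1, #2, #3, #4 (pending dropped), breaks at step 2 where #2 pop() → 46 is illegal
one such order, #1, #3, #2, #4 (pending dropped), breaks at step 2 where #3 pop() → empty is illegal

10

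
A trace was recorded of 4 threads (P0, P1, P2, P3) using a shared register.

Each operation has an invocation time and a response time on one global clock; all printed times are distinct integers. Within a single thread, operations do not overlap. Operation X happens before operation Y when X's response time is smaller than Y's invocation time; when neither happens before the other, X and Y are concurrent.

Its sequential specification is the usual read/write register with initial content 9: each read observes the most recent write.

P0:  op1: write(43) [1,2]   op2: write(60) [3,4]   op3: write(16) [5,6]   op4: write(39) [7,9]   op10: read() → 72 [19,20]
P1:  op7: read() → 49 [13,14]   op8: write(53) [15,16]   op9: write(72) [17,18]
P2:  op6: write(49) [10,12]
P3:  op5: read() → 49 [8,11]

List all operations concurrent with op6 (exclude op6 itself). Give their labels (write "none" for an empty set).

op6 spans [10,12]: anything still running between times 10 and 12 counts as concurrent
op1 [1,2]: before
op2 [3,4]: before
op3 [5,6]: before
op4 [7,9]: before
op5 [8,11]: concurrent
op7 [13,14]: after
op8 [15,16]: after
op9 [17,18]: after
op10 [19,20]: after

op5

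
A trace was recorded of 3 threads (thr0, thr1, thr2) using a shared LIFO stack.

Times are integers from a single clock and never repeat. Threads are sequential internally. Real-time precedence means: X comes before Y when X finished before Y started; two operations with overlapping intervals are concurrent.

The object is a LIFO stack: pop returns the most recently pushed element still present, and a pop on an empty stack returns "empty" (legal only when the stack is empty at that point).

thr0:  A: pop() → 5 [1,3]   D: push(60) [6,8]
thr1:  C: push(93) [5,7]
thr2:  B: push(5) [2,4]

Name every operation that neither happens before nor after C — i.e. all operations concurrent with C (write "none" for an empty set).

D

concurrent with C ([5,7]): every op whose interval crosses 5..7
A [1,3]: before
B [2,4]: before
D [6,8]: concurrent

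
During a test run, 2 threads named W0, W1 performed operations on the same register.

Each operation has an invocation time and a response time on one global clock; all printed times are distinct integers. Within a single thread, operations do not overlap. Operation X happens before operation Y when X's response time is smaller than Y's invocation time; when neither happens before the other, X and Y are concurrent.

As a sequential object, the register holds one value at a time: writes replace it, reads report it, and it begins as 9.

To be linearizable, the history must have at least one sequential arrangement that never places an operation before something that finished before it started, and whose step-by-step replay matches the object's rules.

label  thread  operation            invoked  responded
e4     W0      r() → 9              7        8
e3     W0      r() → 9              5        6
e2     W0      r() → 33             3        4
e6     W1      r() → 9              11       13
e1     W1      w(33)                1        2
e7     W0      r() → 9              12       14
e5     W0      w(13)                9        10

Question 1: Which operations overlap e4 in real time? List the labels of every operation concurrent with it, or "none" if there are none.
none

e4 runs from 7 to 8; window-overlapping ops are concurrent
e1 [1,2]: before
e2 [3,4]: before
e3 [5,6]: before
e5 [9,10]: after
e6 [11,13]: after
e7 [12,14]: after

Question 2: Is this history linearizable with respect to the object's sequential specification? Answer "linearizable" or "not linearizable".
not linearizable

the violation lands at event 6, e3's response at time 6: events 1..5 linearize, events 1..6 do not
a single order respects real time; the 3 completed register operations fail replay along it
sample order e1, e2, e3 stalls at step 3 — e3 r() → 9 has no legal effect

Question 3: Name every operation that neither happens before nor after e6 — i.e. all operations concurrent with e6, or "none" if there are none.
e7

e6 spans [11,13]: anything still running between times 11 and 13 counts as concurrent
e1 [1,2]: before
e2 [3,4]: before
e3 [5,6]: before
e4 [7,8]: before
e5 [9,10]: before
e7 [12,14]: concurrent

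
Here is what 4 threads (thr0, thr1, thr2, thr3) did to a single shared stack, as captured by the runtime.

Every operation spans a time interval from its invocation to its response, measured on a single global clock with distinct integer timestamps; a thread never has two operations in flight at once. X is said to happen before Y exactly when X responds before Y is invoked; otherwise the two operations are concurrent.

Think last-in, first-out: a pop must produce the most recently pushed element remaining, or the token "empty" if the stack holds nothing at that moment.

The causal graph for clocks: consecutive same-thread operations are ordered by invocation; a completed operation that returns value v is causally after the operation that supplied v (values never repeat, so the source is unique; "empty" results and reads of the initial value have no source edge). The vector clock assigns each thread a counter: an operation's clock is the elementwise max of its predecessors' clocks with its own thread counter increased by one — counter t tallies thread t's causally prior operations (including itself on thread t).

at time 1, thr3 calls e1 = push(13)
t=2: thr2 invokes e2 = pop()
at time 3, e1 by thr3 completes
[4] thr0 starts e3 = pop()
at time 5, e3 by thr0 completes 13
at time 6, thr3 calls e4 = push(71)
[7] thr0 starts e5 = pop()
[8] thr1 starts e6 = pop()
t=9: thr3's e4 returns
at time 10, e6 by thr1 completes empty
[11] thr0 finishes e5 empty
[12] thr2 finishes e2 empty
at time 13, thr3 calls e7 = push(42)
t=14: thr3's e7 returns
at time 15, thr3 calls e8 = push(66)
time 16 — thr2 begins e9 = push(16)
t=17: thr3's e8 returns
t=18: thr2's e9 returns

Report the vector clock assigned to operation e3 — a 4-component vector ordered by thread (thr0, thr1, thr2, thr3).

(1, 0, 0, 1)

root op e1, invoked 1: fresh clock plus thr3's own tick → (0, 0, 0, 1)
root op e2, invoked 2: fresh clock plus thr2's own tick → (0, 0, 1, 0)
root op e6, invoked 8: fresh clock plus thr1's own tick → (0, 1, 0, 0)
VC(e4, invoked at 6): max of VC(e1)=(0, 0, 0, 1), then +1 on thread thr3 → (0, 0, 0, 2)
VC(e9, invoked at 16): max of VC(e2)=(0, 0, 1, 0), then +1 on thread thr2 → (0, 0, 2, 0)
VC(e3, invoked at 4): max of VC(e1)=(0, 0, 0, 1), then +1 on thread thr0 → (1, 0, 0, 1)
VC(e7, invoked at 13): max of VC(e4)=(0, 0, 0, 2), then +1 on thread thr3 → (0, 0, 0, 3)
VC(e5, invoked at 7): max of VC(e3)=(1, 0, 0, 1), then +1 on thread thr0 → (2, 0, 0, 1)
VC(e8, invoked at 15): max of VC(e7)=(0, 0, 0, 3), then +1 on thread thr3 → (0, 0, 0, 4)
target: VC(e3) = (1, 0, 0, 1)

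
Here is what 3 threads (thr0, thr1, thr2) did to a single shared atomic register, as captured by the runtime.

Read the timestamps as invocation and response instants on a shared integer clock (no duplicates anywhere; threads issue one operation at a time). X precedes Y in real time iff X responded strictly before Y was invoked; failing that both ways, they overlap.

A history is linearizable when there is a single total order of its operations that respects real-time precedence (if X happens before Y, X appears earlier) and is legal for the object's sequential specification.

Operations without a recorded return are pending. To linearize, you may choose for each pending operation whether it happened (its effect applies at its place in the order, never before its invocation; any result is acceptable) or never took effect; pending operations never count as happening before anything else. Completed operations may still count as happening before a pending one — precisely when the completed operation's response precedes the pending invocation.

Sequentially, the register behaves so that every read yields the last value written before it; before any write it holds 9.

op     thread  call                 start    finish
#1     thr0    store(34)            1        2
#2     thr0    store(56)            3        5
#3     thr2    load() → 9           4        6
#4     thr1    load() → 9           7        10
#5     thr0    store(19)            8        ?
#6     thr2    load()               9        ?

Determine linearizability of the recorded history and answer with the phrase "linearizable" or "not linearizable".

events 1..5 are fine; event 6 — the response of #3 at time 6 — makes the prefix non-linearizable
every one of the 2 real-time-consistent orders over 3 completed atomic register ops fails the sequential spec
sample order #1, #2, #3 stalls at step 3 — #3 load() → 9 has no legal effect
sample order #1, #3, #2 stalls at step 2 — #3 load() → 9 has no legal effect

not linearizable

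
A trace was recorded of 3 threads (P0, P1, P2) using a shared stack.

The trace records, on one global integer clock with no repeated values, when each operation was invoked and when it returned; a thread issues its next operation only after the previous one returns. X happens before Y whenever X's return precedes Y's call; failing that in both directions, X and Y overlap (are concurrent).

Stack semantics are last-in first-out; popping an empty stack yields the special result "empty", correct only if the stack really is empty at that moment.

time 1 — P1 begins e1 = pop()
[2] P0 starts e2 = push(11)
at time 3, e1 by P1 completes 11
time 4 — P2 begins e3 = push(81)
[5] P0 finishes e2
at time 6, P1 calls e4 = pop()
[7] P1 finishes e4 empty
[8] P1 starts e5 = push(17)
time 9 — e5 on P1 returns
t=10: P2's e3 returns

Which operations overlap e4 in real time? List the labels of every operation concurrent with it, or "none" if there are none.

e4 spans [6,7]; an op avoiding the whole window 6..7 is ordered, any other is concurrent
e1 [1,3]: before
e2 [2,5]: before
e3 [4,10]: concurrent
e5 [8,9]: after

e3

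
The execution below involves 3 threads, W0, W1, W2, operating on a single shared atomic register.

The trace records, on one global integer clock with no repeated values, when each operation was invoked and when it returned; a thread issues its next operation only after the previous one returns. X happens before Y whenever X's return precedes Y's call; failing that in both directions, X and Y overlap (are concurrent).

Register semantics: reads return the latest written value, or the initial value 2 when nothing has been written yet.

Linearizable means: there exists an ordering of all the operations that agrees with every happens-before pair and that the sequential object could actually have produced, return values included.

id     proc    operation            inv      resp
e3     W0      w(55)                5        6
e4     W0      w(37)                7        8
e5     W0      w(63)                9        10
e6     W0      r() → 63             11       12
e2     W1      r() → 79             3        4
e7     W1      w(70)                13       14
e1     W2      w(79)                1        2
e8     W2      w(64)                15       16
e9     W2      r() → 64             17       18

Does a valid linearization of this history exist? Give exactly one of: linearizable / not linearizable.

witness order: e1, e2, e3, e4, e5, e6, e7, e8, e9
1. e1 w(79), leaving value 79
2. e2 r() → 79, leaving value 79
3. e3 w(55), leaving value 55
4. e4 w(37), leaving value 37
5. e5 w(63), leaving value 63
6. e6 r() → 63, leaving value 63
7. e7 w(70), leaving value 70
8. e8 w(64), leaving value 64
9. e9 r() → 64, leaving value 64

linearizable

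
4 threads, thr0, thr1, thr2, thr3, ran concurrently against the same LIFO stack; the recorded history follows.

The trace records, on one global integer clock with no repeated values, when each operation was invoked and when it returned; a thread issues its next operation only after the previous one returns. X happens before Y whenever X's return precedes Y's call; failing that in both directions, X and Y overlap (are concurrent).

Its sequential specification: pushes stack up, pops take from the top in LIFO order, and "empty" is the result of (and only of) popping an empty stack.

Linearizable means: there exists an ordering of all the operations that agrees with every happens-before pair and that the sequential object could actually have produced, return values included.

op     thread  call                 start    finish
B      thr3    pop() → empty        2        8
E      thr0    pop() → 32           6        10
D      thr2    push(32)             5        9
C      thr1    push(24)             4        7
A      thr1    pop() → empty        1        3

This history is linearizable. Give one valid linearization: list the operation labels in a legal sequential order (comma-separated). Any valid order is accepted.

step 1: A pop() → empty — stack <>
step 2: B pop() → empty — stack <>
step 3: C push(24) — stack <24>
step 4: D push(32) — stack <24,32>
step 5: E pop() → 32 — stack <24>

A, B, C, D, E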